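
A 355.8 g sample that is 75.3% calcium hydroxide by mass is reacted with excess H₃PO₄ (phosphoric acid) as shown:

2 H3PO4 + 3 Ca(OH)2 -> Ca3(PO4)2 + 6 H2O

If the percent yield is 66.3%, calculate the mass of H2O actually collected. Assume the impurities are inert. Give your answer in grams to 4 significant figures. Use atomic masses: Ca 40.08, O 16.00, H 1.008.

Pure Ca(OH)2 available = 355.8 g × 0.753 = 267.92 g.
M(Ca(OH)2) = 40.08 + 2(16.00) + 2(1.008) = 74.096 g/mol.
M(H2O) = 2(1.008) + 16.00 = 18.016 g/mol.
n(Ca(OH)2) = 267.92 g / 74.096 g/mol = 3.6158 mol.
From the equation the Ca(OH)2:H2O mole ratio is 3:6, so n(H2O) = 3.6158 × 6/3 = 7.2316 mol.
Mass of H2O = 7.2316 mol × 18.016 g/mol = 130.29 g.
Actual mass collected = 130.29 g × 0.663 = 86.379 g.

86.38 g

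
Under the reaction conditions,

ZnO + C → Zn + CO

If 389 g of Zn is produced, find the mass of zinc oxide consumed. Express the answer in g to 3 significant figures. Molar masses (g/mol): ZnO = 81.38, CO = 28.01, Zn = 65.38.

n(Zn) = 389.0 g / 65.38 g/mol = 5.950 mol.
From the equation the Zn:ZnO mole ratio is 1:1, so n(ZnO) = 5.950 × 1/1 = 5.950 mol.
Mass of ZnO = 5.950 mol × 81.38 g/mol = 484.2 g.

484 g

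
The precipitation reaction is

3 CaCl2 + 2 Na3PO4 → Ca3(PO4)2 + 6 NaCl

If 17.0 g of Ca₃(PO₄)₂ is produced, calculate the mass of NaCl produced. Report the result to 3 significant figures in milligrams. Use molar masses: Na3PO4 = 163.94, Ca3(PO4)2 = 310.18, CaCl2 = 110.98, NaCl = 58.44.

19200 mg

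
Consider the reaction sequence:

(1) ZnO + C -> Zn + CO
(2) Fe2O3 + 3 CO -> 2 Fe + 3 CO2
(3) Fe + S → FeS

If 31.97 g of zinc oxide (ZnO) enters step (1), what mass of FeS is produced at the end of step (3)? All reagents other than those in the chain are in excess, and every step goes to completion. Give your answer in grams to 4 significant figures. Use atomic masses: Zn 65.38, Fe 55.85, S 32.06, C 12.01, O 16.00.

23.02 g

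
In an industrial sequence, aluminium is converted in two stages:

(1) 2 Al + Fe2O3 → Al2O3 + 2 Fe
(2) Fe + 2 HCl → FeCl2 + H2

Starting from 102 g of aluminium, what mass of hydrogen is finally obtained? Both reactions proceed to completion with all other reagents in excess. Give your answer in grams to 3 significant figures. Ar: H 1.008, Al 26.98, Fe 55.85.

7.62 g

M(Al) = 26.98 g/mol.
M(H2) = 2(1.008) = 2.016 g/mol.
n(Al) = 102.0 / 26.98 = 3.781 mol.
Step 1 gives a 2:2 ratio of Al to Fe, so n(Fe) = 3.781 mol.
In step 2 the Fe:H2 ratio is 1:1, so n(H2) = 3.781 mol.
Mass of H2 = 3.781 × 2.016 = 7.622 g.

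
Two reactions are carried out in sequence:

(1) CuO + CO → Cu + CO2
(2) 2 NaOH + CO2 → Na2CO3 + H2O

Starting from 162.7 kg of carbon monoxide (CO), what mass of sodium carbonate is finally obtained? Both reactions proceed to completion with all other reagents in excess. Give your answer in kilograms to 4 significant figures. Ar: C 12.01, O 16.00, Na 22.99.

615.7 kg

M(CO) = 12.01 + 16.00 = 28.01 g/mol.
M(Na2CO3) = 2(22.99) + 12.01 + 3(16.00) = 105.99 g/mol.
162.7 kg = 162700 g.
n(CO) = 162700 / 28.01 = 5808.6 mol.
Step 1 gives a 1:1 ratio of CO to CO2, so n(CO2) = 5808.6 mol.
In step 2 the CO2:Na2CO3 ratio is 1:1, so n(Na2CO3) = 5808.6 mol.
Mass of Na2CO3 = 5808.6 × 105.99 = 615660 g = 615.7 kg.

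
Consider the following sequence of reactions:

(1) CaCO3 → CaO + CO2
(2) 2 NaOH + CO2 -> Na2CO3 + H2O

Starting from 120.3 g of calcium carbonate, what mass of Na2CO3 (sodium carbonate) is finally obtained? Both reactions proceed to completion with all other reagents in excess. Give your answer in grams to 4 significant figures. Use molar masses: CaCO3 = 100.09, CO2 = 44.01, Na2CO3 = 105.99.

127.4 g

n(CaCO3) = 120.30 / 100.09 = 1.2019 mol.
Step 1 gives a 1:1 ratio of CaCO3 to CO2, so n(CO2) = 1.2019 mol.
In step 2 the CO2:Na2CO3 ratio is 1:1, so n(Na2CO3) = 1.2019 mol.
Mass of Na2CO3 = 1.2019 × 105.99 = 127.39 g.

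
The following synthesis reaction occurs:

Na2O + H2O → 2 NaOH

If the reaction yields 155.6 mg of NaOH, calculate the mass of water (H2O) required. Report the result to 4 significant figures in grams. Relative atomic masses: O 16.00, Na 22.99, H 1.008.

M(NaOH) = 22.99 + 16.00 + 1.008 = 39.998 g/mol.
M(H2O) = 2(1.008) + 16.00 = 18.016 g/mol.
Convert: 155.6 mg = 0.15560 g.
n(NaOH) = 0.15560 g / 39.998 g/mol = 0.0038902 mol.
From the equation the NaOH:H2O mole ratio is 2:1, so n(H2O) = 0.0038902 × 1/2 = 0.0019451 mol.
Mass of H2O = 0.0019451 mol × 18.016 g/mol = 0.035043 g.

0.03504 g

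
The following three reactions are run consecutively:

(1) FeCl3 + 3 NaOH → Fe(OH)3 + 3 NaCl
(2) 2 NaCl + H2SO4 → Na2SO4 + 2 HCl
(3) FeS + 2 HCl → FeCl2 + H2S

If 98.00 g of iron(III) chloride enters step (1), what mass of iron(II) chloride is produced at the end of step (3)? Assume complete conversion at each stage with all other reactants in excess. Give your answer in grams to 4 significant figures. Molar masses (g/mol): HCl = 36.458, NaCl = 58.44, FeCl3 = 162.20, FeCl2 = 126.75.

114.9 g

n(FeCl3) = 98.00 / 162.20 = 0.60419 mol.
Reaction (1): FeCl3→NaCl ratio 1:3 ⇒ n(NaCl) = 1.8126 mol.
Reaction (2): NaCl→HCl ratio 2:2 ⇒ n(HCl) = 1.8126 mol.
Reaction (3): HCl→FeCl2 ratio 2:1 ⇒ n(FeCl2) = 0.90629 mol.
Mass of FeCl2 = 0.90629 × 126.75 = 114.87 g.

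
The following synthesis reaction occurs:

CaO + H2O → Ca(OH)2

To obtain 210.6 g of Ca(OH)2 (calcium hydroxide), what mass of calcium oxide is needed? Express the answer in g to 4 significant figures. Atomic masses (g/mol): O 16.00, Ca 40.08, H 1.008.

M(Ca(OH)2) = 40.08 + 2(16.00) + 2(1.008) = 74.096 g/mol.
M(CaO) = 40.08 + 16.00 = 56.08 g/mol.
n(Ca(OH)2) = 210.60 g / 74.096 g/mol = 2.8423 mol.
From the equation the Ca(OH)2:CaO mole ratio is 1:1, so n(CaO) = 2.8423 × 1/1 = 2.8423 mol.
Mass of CaO = 2.8423 mol × 56.08 g/mol = 159.39 g.

159.4 g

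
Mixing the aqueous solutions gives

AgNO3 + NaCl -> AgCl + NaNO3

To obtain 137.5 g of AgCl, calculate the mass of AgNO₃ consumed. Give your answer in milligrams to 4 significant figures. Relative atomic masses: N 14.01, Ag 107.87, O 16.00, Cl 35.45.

M(AgCl) = 107.87 + 35.45 = 143.32 g/mol.
M(AgNO3) = 107.87 + 14.01 + 3(16.00) = 169.88 g/mol.
n(AgCl) = 137.50 g / 143.32 g/mol = 0.95939 mol.
From the equation the AgCl:AgNO3 mole ratio is 1:1, so n(AgNO3) = 0.95939 × 1/1 = 0.95939 mol.
Mass of AgNO3 = 0.95939 mol × 169.88 g/mol = 162.98 g.
Converting to mg: 162.98 g = 163000 mg.

163000 mg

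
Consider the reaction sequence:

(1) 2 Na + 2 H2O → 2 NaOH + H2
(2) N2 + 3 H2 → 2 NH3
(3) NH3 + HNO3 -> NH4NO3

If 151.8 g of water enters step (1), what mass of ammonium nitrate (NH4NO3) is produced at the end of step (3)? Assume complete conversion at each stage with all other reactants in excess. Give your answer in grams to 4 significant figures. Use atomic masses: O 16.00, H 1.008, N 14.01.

M(H2O) = 2(1.008) + 16.00 = 18.016 g/mol.
M(NH4NO3) = 2(14.01) + 4(1.008) + 3(16.00) = 80.052 g/mol.
n(H2O) = 151.8 / 18.016 = 8.4258 mol.
Reaction (1): H2O→H2 ratio 2:1 ⇒ n(H2) = 4.2129 mol.
Reaction (2): H2→NH3 ratio 3:2 ⇒ n(NH3) = 2.8086 mol.
Reaction (3): NH3→NH4NO3 ratio 1:1 ⇒ n(NH4NO3) = 2.8086 mol.
Mass of NH4NO3 = 2.8086 × 80.052 = 224.84 g.

224.8 g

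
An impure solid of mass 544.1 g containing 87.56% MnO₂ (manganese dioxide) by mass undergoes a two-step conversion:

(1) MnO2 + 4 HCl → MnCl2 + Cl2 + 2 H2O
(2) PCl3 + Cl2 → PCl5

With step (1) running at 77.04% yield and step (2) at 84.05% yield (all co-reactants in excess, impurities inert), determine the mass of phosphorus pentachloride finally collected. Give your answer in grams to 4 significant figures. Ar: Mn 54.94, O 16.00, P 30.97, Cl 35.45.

738.8 g

Pure MnO2 = 544.1 × 0.8756 = 476.41 g.
M(MnO2) = 54.94 + 2(16.00) = 86.94 g/mol.
M(PCl5) = 30.97 + 5(35.45) = 208.22 g/mol.
n(MnO2) = 476.41 / 86.94 = 5.4798 mol.
Step 1 (MnO2:Cl2 = 1:1): theoretical n(Cl2) = 5.4798 mol; at 77.04% yield, n(Cl2) = 4.2216 mol.
Step 2 (Cl2:PCl5 = 1:1): theoretical n(PCl5) = 4.2216 mol, so theoretical mass = 4.2216 × 208.22 = 879.03 g.
At 84.05% yield, actual mass of PCl5 = 879.03 × 0.8405 = 738.82 g.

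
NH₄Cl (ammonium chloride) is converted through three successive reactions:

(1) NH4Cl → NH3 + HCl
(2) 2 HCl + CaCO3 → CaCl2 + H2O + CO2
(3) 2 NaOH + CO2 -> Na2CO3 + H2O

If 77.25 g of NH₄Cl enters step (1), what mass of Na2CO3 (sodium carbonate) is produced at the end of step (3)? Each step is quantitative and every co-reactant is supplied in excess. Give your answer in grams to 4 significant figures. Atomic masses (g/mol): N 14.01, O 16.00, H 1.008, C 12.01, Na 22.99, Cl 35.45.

76.53 g

M(NH4Cl) = 14.01 + 4(1.008) + 35.45 = 53.492 g/mol.
M(Na2CO3) = 2(22.99) + 12.01 + 3(16.00) = 105.99 g/mol.
n(NH4Cl) = 77.25 / 53.492 = 1.4441 mol.
Reaction (1): NH4Cl→HCl ratio 1:1 ⇒ n(HCl) = 1.4441 mol.
Reaction (2): HCl→CO2 ratio 2:1 ⇒ n(CO2) = 0.72207 mol.
Reaction (3): CO2→Na2CO3 ratio 1:1 ⇒ n(Na2CO3) = 0.72207 mol.
Mass of Na2CO3 = 0.72207 × 105.99 = 76.532 g.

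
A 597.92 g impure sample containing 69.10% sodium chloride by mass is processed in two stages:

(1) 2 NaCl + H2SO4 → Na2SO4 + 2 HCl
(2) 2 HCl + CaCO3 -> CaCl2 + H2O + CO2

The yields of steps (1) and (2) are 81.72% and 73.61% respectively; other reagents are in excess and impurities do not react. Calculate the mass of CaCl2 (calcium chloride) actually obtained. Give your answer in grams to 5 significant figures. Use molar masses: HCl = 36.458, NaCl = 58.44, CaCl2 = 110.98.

235.99 g

Pure NaCl = 597.92 × 0.6910 = 413.163 g.
n(NaCl) = 413.163 / 58.44 = 7.06986 mol.
Step 1 (NaCl:HCl = 2:2): theoretical n(HCl) = 7.06986 mol; at 81.72% yield, n(HCl) = 5.77749 mol.
Step 2 (HCl:CaCl2 = 2:1): theoretical n(CaCl2) = 2.88875 mol, so theoretical mass = 2.88875 × 110.98 = 320.593 g.
At 73.61% yield, actual mass of CaCl2 = 320.593 × 0.7361 = 235.988 g.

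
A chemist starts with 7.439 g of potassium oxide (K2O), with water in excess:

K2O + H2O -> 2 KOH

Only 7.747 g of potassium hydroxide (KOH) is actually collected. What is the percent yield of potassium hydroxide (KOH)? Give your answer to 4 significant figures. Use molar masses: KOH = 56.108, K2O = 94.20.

n(K2O) = 7.4390 g / 94.20 g/mol = 0.078970 mol.
From the equation the K2O:KOH mole ratio is 1:2, so n(KOH) = 0.078970 × 2/1 = 0.15794 mol.
Mass of KOH = 0.15794 mol × 56.108 g/mol = 8.8617 g.
This is the theoretical yield. Percent yield = 7.747 g / 8.8617 g × 100% = 87.421%.

87.42 %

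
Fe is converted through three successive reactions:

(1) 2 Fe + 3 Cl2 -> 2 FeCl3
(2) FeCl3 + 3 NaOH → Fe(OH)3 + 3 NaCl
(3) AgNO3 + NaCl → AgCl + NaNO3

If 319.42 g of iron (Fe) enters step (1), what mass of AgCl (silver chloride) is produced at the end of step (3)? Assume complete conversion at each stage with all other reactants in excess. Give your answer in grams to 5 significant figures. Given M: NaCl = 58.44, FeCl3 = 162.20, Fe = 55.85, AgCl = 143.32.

2459.0 g

n(Fe) = 319.42 / 55.85 = 5.71925 mol.
Reaction (1): Fe→FeCl3 ratio 2:2 ⇒ n(FeCl3) = 5.71925 mol.
Reaction (2): FeCl3→NaCl ratio 1:3 ⇒ n(NaCl) = 17.1577 mol.
Reaction (3): NaCl→AgCl ratio 1:1 ⇒ n(AgCl) = 17.1577 mol.
Mass of AgCl = 17.1577 × 143.32 = 2459.05 g.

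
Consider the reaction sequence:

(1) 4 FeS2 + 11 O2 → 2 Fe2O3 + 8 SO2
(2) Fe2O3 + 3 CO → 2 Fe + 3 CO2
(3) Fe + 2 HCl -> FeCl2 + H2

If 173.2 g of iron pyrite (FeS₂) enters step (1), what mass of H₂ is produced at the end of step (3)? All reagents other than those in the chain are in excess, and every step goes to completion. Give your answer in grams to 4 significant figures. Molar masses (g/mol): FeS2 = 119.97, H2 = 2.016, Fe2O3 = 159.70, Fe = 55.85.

n(FeS2) = 173.2 / 119.97 = 1.4437 mol.
Reaction (1): FeS2→Fe2O3 ratio 4:2 ⇒ n(Fe2O3) = 0.72185 mol.
Reaction (2): Fe2O3→Fe ratio 1:2 ⇒ n(Fe) = 1.4437 mol.
Reaction (3): Fe→H2 ratio 1:1 ⇒ n(H2) = 1.4437 mol.
Mass of H2 = 1.4437 × 2.016 = 2.9105 g.

2.910 g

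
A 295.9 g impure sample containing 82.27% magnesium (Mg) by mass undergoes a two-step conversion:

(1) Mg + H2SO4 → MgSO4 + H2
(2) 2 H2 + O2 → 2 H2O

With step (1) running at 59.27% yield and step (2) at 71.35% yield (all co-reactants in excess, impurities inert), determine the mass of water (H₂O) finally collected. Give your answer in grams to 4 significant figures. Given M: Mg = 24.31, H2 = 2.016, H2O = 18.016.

76.29 g

Pure Mg = 295.9 × 0.8227 = 243.44 g.
n(Mg) = 243.44 / 24.31 = 10.014 mol.
Step 1 (Mg:H2 = 1:1): theoretical n(H2) = 10.014 mol; at 59.27% yield, n(H2) = 5.9352 mol.
Step 2 (H2:H2O = 2:2): theoretical n(H2O) = 5.9352 mol, so theoretical mass = 5.9352 × 18.016 = 106.93 g.
At 71.35% yield, actual mass of H2O = 106.93 × 0.7135 = 76.294 g.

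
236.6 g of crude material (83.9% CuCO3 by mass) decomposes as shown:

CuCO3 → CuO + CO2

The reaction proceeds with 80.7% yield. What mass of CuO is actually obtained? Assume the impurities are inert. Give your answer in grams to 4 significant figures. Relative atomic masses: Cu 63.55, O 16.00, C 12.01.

Pure CuCO3 available = 236.6 g × 0.839 = 198.51 g.
M(CuCO3) = 63.55 + 12.01 + 3(16.00) = 123.56 g/mol.
M(CuO) = 63.55 + 16.00 = 79.55 g/mol.
n(CuCO3) = 198.51 g / 123.56 g/mol = 1.6066 mol.
From the equation the CuCO3:CuO mole ratio is 1:1, so n(CuO) = 1.6066 × 1/1 = 1.6066 mol.
Mass of CuO = 1.6066 mol × 79.55 g/mol = 127.80 g.
Actual mass collected = 127.80 g × 0.807 = 103.14 g.

103.1 g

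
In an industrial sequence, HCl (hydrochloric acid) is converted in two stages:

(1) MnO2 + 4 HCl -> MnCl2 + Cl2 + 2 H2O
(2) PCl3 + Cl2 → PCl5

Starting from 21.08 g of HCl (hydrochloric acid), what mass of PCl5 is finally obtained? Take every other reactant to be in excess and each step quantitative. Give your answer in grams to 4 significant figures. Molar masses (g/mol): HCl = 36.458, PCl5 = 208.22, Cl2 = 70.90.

n(HCl) = 21.080 / 36.458 = 0.57820 mol.
Step 1 gives a 4:1 ratio of HCl to Cl2, so n(Cl2) = 0.14455 mol.
In step 2 the Cl2:PCl5 ratio is 1:1, so n(PCl5) = 0.14455 mol.
Mass of PCl5 = 0.14455 × 208.22 = 30.098 g.

30.10 g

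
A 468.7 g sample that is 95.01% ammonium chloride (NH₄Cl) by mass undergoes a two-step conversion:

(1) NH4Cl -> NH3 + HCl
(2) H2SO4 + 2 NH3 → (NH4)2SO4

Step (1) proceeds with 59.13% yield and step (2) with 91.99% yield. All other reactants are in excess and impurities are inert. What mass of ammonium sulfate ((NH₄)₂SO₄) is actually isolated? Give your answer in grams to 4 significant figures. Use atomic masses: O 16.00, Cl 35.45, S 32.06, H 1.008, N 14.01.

299.2 g

Pure NH4Cl = 468.7 × 0.9501 = 445.31 g.
M(NH4Cl) = 14.01 + 4(1.008) + 35.45 = 53.492 g/mol.
M((NH4)2SO4) = 2(14.01) + 8(1.008) + 32.06 + 4(16.00) = 132.144 g/mol.
n(NH4Cl) = 445.31 / 53.492 = 8.3248 mol.
Step 1 (NH4Cl:NH3 = 1:1): theoretical n(NH3) = 8.3248 mol; at 59.13% yield, n(NH3) = 4.9225 mol.
Step 2 (NH3:(NH4)2SO4 = 2:1): theoretical n((NH4)2SO4) = 2.4612 mol, so theoretical mass = 2.4612 × 132.144 = 325.24 g.
At 91.99% yield, actual mass of (NH4)2SO4 = 325.24 × 0.9199 = 299.19 g.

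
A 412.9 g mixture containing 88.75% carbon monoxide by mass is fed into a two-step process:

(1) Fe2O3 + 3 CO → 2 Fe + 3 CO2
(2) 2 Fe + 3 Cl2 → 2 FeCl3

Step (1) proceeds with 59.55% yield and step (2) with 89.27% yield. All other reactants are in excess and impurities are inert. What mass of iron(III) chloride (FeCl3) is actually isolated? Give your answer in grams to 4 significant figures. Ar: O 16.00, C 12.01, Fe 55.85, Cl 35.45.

Pure CO = 412.9 × 0.8875 = 366.45 g.
M(CO) = 12.01 + 16.00 = 28.01 g/mol.
M(FeCl3) = 55.85 + 3(35.45) = 162.20 g/mol.
n(CO) = 366.45 / 28.01 = 13.083 mol.
Step 1 (CO:Fe = 3:2): theoretical n(Fe) = 8.7219 mol; at 59.55% yield, n(Fe) = 5.1939 mol.
Step 2 (Fe:FeCl3 = 2:2): theoretical n(FeCl3) = 5.1939 mol, so theoretical mass = 5.1939 × 162.20 = 842.44 g.
At 89.27% yield, actual mass of FeCl3 = 842.44 × 0.8927 = 752.05 g.

752.1 g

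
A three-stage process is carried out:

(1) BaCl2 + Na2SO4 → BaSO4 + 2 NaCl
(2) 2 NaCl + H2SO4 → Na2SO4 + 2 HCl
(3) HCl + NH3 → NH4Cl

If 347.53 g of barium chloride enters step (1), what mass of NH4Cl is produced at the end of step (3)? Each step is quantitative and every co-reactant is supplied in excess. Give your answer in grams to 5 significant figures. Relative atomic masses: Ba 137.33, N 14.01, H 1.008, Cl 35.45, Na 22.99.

178.55 g

M(BaCl2) = 137.33 + 2(35.45) = 208.23 g/mol.
M(NH4Cl) = 14.01 + 4(1.008) + 35.45 = 53.492 g/mol.
n(BaCl2) = 347.53 / 208.23 = 1.66897 mol.
Reaction (1): BaCl2→NaCl ratio 1:2 ⇒ n(NaCl) = 3.33794 mol.
Reaction (2): NaCl→HCl ratio 2:2 ⇒ n(HCl) = 3.33794 mol.
Reaction (3): HCl→NH4Cl ratio 1:1 ⇒ n(NH4Cl) = 3.33794 mol.
Mass of NH4Cl = 3.33794 × 53.492 = 178.553 g.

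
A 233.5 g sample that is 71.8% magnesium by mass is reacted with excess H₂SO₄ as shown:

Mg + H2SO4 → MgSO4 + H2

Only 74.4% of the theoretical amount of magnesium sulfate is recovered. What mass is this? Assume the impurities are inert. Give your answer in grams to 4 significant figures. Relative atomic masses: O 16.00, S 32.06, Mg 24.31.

617.6 g

Pure Mg available = 233.5 g × 0.718 = 167.65 g.
M(Mg) = 24.31 g/mol.
M(MgSO4) = 24.31 + 32.06 + 4(16.00) = 120.37 g/mol.
n(Mg) = 167.65 g / 24.31 g/mol = 6.8965 mol.
From the equation the Mg:MgSO4 mole ratio is 1:1, so n(MgSO4) = 6.8965 × 1/1 = 6.8965 mol.
Mass of MgSO4 = 6.8965 mol × 120.37 g/mol = 830.13 g.
Actual mass collected = 830.13 g × 0.744 = 617.61 g.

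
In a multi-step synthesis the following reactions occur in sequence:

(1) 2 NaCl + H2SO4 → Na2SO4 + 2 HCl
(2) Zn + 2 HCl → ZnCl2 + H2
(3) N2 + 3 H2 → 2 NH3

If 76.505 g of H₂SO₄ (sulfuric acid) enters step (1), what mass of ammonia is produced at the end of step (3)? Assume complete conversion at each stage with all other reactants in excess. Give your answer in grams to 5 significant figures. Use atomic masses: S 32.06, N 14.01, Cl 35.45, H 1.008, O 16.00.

8.8583 g

M(H2SO4) = 2(1.008) + 32.06 + 4(16.00) = 98.076 g/mol.
M(NH3) = 14.01 + 3(1.008) = 17.034 g/mol.
n(H2SO4) = 76.505 / 98.076 = 0.780058 mol.
Reaction (1): H2SO4→HCl ratio 1:2 ⇒ n(HCl) = 1.56012 mol.
Reaction (2): HCl→H2 ratio 2:1 ⇒ n(H2) = 0.780058 mol.
Reaction (3): H2→NH3 ratio 3:2 ⇒ n(NH3) = 0.520039 mol.
Mass of NH3 = 0.520039 × 17.034 = 8.85834 g.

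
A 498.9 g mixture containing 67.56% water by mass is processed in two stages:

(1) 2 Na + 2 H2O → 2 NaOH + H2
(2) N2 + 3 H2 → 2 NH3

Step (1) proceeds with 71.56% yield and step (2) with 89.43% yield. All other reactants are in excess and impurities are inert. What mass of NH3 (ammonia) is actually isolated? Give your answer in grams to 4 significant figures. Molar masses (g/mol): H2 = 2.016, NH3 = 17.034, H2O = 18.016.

67.98 g

Pure H2O = 498.9 × 0.6756 = 337.06 g.
n(H2O) = 337.06 / 18.016 = 18.709 mol.
Step 1 (H2O:H2 = 2:1): theoretical n(H2) = 9.3544 mol; at 71.56% yield, n(H2) = 6.6940 mol.
Step 2 (H2:NH3 = 3:2): theoretical n(NH3) = 4.4627 mol, so theoretical mass = 4.4627 × 17.034 = 76.017 g.
At 89.43% yield, actual mass of NH3 = 76.017 × 0.8943 = 67.982 g.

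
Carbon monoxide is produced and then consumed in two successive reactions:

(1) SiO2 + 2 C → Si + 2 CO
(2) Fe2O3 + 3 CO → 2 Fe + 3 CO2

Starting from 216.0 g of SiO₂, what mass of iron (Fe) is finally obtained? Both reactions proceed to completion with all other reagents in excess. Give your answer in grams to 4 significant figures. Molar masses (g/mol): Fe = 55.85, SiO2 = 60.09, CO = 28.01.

n(SiO2) = 216.00 / 60.09 = 3.5946 mol.
Step 1 gives a 1:2 ratio of SiO2 to CO, so n(CO) = 7.1892 mol.
In step 2 the CO:Fe ratio is 3:2, so n(Fe) = 4.7928 mol.
Mass of Fe = 4.7928 × 55.85 = 267.68 g.

267.7 g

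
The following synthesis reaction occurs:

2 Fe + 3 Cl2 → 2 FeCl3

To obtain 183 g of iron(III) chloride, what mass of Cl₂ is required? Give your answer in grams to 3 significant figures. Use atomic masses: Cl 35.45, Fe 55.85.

120 g

M(FeCl3) = 55.85 + 3(35.45) = 162.20 g/mol.
M(Cl2) = 2(35.45) = 70.90 g/mol.
n(FeCl3) = 183.0 g / 162.20 g/mol = 1.128 mol.
From the equation the FeCl3:Cl2 mole ratio is 2:3, so n(Cl2) = 1.128 × 3/2 = 1.692 mol.
Mass of Cl2 = 1.692 mol × 70.90 g/mol = 120.0 g.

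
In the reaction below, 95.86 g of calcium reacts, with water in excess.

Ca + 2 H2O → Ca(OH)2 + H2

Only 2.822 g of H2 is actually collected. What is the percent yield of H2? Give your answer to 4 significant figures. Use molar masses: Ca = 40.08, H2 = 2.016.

n(Ca) = 95.860 g / 40.08 g/mol = 2.3917 mol.
From the equation the Ca:H2 mole ratio is 1:1, so n(H2) = 2.3917 × 1/1 = 2.3917 mol.
Mass of H2 = 2.3917 mol × 2.016 g/mol = 4.8217 g.
This is the theoretical yield. Percent yield = 2.822 g / 4.8217 g × 100% = 58.527%.

58.53 %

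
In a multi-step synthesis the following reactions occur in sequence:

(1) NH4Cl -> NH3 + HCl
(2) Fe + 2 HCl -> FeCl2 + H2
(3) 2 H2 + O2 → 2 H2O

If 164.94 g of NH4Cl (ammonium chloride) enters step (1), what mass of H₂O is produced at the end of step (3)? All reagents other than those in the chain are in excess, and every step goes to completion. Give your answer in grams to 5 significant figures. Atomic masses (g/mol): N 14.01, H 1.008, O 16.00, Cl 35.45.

M(NH4Cl) = 14.01 + 4(1.008) + 35.45 = 53.492 g/mol.
M(H2O) = 2(1.008) + 16.00 = 18.016 g/mol.
n(NH4Cl) = 164.94 / 53.492 = 3.08345 mol.
Reaction (1): NH4Cl→HCl ratio 1:1 ⇒ n(HCl) = 3.08345 mol.
Reaction (2): HCl→H2 ratio 2:1 ⇒ n(H2) = 1.54173 mol.
Reaction (3): H2→H2O ratio 2:2 ⇒ n(H2O) = 1.54173 mol.
Mass of H2O = 1.54173 × 18.016 = 27.7757 g.

27.776 g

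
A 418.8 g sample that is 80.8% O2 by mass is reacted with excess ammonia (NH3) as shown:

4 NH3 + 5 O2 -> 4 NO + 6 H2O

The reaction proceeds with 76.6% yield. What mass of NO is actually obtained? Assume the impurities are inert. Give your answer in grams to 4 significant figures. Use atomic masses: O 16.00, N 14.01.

194.5 g

Pure O2 available = 418.8 g × 0.808 = 338.39 g.
M(O2) = 2(16.00) = 32.00 g/mol.
M(NO) = 14.01 + 16.00 = 30.01 g/mol.
n(O2) = 338.39 g / 32.00 g/mol = 10.575 mol.
From the equation the O2:NO mole ratio is 5:4, so n(NO) = 10.575 × 4/5 = 8.4598 mol.
Mass of NO = 8.4598 mol × 30.01 g/mol = 253.88 g.
Actual mass collected = 253.88 g × 0.766 = 194.47 g.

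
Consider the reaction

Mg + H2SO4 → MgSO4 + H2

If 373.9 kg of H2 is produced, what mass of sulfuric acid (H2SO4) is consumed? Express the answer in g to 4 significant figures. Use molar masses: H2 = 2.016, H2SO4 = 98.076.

18190000 g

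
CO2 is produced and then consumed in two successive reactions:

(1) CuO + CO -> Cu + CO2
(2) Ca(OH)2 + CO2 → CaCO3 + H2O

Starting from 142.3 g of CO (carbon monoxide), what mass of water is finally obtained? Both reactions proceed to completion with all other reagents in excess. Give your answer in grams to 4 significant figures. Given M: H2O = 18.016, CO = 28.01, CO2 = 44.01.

91.53 g

n(CO) = 142.30 / 28.01 = 5.0803 mol.
Step 1 gives a 1:1 ratio of CO to CO2, so n(CO2) = 5.0803 mol.
In step 2 the CO2:H2O ratio is 1:1, so n(H2O) = 5.0803 mol.
Mass of H2O = 5.0803 × 18.016 = 91.527 g.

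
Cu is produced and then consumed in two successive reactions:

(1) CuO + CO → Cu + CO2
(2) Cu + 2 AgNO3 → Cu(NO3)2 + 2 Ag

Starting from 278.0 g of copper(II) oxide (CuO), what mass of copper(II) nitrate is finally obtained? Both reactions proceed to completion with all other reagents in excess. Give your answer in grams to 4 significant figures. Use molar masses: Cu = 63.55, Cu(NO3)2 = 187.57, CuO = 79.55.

n(CuO) = 278.00 / 79.55 = 3.4947 mol.
Step 1 gives a 1:1 ratio of CuO to Cu, so n(Cu) = 3.4947 mol.
In step 2 the Cu:Cu(NO3)2 ratio is 1:1, so n(Cu(NO3)2) = 3.4947 mol.
Mass of Cu(NO3)2 = 3.4947 × 187.57 = 655.49 g.

655.5 g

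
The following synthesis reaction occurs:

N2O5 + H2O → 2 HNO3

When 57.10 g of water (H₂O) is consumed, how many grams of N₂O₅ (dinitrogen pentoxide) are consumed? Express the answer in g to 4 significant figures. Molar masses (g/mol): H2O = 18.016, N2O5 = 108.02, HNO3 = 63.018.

342.4 g

n(H2O) = 57.100 g / 18.016 g/mol = 3.1694 mol.
From the equation the H2O:N2O5 mole ratio is 1:1, so n(N2O5) = 3.1694 × 1/1 = 3.1694 mol.
Mass of N2O5 = 3.1694 mol × 108.02 g/mol = 342.36 g.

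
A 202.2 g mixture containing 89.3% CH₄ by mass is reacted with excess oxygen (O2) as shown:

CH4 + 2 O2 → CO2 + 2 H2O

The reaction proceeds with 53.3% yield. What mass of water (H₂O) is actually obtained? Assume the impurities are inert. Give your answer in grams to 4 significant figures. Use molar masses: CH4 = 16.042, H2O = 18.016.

Pure CH4 available = 202.2 g × 0.893 = 180.56 g.
n(CH4) = 180.56 g / 16.042 g/mol = 11.256 mol.
From the equation the CH4:H2O mole ratio is 1:2, so n(H2O) = 11.256 × 2/1 = 22.511 mol.
Mass of H2O = 22.511 mol × 18.016 g/mol = 405.57 g.
Actual mass collected = 405.57 g × 0.533 = 216.17 g.

216.2 g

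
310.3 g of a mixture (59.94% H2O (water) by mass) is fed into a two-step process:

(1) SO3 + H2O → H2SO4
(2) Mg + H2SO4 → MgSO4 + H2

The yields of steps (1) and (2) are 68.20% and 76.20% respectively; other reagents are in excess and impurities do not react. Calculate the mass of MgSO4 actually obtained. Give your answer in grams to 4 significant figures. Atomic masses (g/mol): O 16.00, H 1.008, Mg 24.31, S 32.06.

Pure H2O = 310.3 × 0.5994 = 185.99 g.
M(H2O) = 2(1.008) + 16.00 = 18.016 g/mol.
M(MgSO4) = 24.31 + 32.06 + 4(16.00) = 120.37 g/mol.
n(H2O) = 185.99 / 18.016 = 10.324 mol.
Step 1 (H2O:H2SO4 = 1:1): theoretical n(H2SO4) = 10.324 mol; at 68.20% yield, n(H2SO4) = 7.0408 mol.
Step 2 (H2SO4:MgSO4 = 1:1): theoretical n(MgSO4) = 7.0408 mol, so theoretical mass = 7.0408 × 120.37 = 847.51 g.
At 76.20% yield, actual mass of MgSO4 = 847.51 × 0.7620 = 645.80 g.

645.8 g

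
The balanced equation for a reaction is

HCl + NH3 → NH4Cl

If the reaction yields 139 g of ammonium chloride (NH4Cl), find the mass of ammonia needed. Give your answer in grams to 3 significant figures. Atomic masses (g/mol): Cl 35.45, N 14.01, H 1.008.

M(NH4Cl) = 14.01 + 4(1.008) + 35.45 = 53.492 g/mol.
M(NH3) = 14.01 + 3(1.008) = 17.034 g/mol.
n(NH4Cl) = 139.0 g / 53.492 g/mol = 2.599 mol.
From the equation the NH4Cl:NH3 mole ratio is 1:1, so n(NH3) = 2.599 × 1/1 = 2.599 mol.
Mass of NH3 = 2.599 mol × 17.034 g/mol = 44.26 g.

44.3 g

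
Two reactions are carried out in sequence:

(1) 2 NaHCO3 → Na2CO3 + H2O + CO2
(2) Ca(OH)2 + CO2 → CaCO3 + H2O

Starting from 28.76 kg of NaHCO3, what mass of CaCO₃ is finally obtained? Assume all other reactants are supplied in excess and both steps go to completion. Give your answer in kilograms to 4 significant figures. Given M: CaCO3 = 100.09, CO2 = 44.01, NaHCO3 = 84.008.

17.13 kg

28.76 kg = 28760 g.
n(NaHCO3) = 28760 / 84.008 = 342.35 mol.
Step 1 gives a 2:1 ratio of NaHCO3 to CO2, so n(CO2) = 171.17 mol.
In step 2 the CO2:CaCO3 ratio is 1:1, so n(CaCO3) = 171.17 mol.
Mass of CaCO3 = 171.17 × 100.09 = 17133 g = 17.13 kg.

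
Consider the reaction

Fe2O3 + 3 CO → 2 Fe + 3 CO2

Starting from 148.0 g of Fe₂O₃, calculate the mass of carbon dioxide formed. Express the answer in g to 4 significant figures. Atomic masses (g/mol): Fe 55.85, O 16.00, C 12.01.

M(Fe2O3) = 2(55.85) + 3(16.00) = 159.70 g/mol.
M(CO2) = 12.01 + 2(16.00) = 44.01 g/mol.
n(Fe2O3) = 148.00 g / 159.70 g/mol = 0.92674 mol.
From the equation the Fe2O3:CO2 mole ratio is 1:3, so n(CO2) = 0.92674 × 3/1 = 2.7802 mol.
Mass of CO2 = 2.7802 mol × 44.01 g/mol = 122.36 g.

122.4 g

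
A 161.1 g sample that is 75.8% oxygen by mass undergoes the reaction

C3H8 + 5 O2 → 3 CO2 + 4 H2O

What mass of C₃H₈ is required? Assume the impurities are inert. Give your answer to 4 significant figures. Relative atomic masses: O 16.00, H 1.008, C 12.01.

33.65 g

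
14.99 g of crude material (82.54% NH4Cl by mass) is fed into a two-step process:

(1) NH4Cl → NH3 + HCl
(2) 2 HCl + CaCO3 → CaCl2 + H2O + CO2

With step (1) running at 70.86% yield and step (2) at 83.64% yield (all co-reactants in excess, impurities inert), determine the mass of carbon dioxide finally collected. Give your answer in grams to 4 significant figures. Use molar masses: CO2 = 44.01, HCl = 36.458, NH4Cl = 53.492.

Pure NH4Cl = 14.99 × 0.8254 = 12.373 g.
n(NH4Cl) = 12.373 / 53.492 = 0.23130 mol.
Step 1 (NH4Cl:HCl = 1:1): theoretical n(HCl) = 0.23130 mol; at 70.86% yield, n(HCl) = 0.16390 mol.
Step 2 (HCl:CO2 = 2:1): theoretical n(CO2) = 0.081950 mol, so theoretical mass = 0.081950 × 44.01 = 3.6066 g.
At 83.64% yield, actual mass of CO2 = 3.6066 × 0.8364 = 3.0166 g.

3.017 g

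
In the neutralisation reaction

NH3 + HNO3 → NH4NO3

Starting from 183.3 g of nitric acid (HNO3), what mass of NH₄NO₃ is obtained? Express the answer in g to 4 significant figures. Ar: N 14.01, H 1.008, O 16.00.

232.8 g

M(HNO3) = 1.008 + 14.01 + 3(16.00) = 63.018 g/mol.
M(NH4NO3) = 2(14.01) + 4(1.008) + 3(16.00) = 80.052 g/mol.
n(HNO3) = 183.30 g / 63.018 g/mol = 2.9087 mol.
From the equation the HNO3:NH4NO3 mole ratio is 1:1, so n(NH4NO3) = 2.9087 × 1/1 = 2.9087 mol.
Mass of NH4NO3 = 2.9087 mol × 80.052 g/mol = 232.85 g.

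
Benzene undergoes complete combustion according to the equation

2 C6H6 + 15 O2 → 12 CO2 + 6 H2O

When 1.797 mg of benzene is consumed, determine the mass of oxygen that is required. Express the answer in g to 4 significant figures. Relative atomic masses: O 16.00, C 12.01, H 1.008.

M(C6H6) = 6(12.01) + 6(1.008) = 78.108 g/mol.
M(O2) = 2(16.00) = 32.00 g/mol.
Convert: 1.797 mg = 0.0017970 g.
n(C6H6) = 0.0017970 g / 78.108 g/mol = 2.3007 × 10^-5 mol.
From the equation the C6H6:O2 mole ratio is 2:15, so n(O2) = 2.3007 × 10^-5 × 15/2 = 0.00017255 mol.
Mass of O2 = 0.00017255 mol × 32.00 g/mol = 0.0055216 g.

0.005522 g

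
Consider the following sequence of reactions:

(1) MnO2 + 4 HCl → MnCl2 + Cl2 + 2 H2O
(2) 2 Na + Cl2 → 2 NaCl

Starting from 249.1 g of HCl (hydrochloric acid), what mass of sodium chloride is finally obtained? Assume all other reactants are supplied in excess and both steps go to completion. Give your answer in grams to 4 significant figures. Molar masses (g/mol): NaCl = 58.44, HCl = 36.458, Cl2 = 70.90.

n(HCl) = 249.10 / 36.458 = 6.8325 mol.
Step 1 gives a 4:1 ratio of HCl to Cl2, so n(Cl2) = 1.7081 mol.
In step 2 the Cl2:NaCl ratio is 1:2, so n(NaCl) = 3.4163 mol.
Mass of NaCl = 3.4163 × 58.44 = 199.65 g.

199.6 g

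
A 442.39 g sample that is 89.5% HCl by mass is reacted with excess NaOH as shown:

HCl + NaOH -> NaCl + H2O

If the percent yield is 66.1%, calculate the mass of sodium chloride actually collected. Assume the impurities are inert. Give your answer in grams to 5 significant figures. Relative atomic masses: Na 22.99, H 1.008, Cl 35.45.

419.51 g

Pure HCl available = 442.39 g × 0.895 = 395.939 g.
M(HCl) = 1.008 + 35.45 = 36.458 g/mol.
M(NaCl) = 22.99 + 35.45 = 58.44 g/mol.
n(HCl) = 395.939 g / 36.458 g/mol = 10.8601 mol.
From the equation the HCl:NaCl mole ratio is 1:1, so n(NaCl) = 10.8601 × 1/1 = 10.8601 mol.
Mass of NaCl = 10.8601 mol × 58.44 g/mol = 634.667 g.
Actual mass collected = 634.667 g × 0.661 = 419.515 g.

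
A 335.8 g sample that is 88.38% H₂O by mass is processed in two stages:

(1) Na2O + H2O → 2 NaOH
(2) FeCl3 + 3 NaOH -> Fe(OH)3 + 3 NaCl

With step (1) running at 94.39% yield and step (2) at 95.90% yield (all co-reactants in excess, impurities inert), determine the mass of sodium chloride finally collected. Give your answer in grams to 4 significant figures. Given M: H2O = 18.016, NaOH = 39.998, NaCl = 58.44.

1743 g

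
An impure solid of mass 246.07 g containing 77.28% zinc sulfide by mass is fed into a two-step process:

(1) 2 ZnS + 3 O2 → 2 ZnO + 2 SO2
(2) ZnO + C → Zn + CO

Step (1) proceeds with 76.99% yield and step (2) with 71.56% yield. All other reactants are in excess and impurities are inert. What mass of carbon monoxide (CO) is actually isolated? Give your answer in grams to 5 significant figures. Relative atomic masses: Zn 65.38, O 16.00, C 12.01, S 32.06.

Pure ZnS = 246.07 × 0.7728 = 190.163 g.
M(ZnS) = 65.38 + 32.06 = 97.44 g/mol.
M(CO) = 12.01 + 16.00 = 28.01 g/mol.
n(ZnS) = 190.163 / 97.44 = 1.95159 mol.
Step 1 (ZnS:ZnO = 2:2): theoretical n(ZnO) = 1.95159 mol; at 76.99% yield, n(ZnO) = 1.50253 mol.
Step 2 (ZnO:CO = 1:1): theoretical n(CO) = 1.50253 mol, so theoretical mass = 1.50253 × 28.01 = 42.0858 g.
At 71.56% yield, actual mass of CO = 42.0858 × 0.7156 = 30.1166 g.

30.117 g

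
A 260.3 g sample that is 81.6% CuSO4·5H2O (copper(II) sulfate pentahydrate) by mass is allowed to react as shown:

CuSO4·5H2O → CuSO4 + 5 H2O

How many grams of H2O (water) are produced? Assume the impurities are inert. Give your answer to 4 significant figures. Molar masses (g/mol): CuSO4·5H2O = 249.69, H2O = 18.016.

76.63 g

Mass of pure CuSO4·5H2O = 260.3 g × 0.816 = 212.40 g.
n(CuSO4·5H2O) = 212.40 g / 249.69 g/mol = 0.85067 mol.
From the equation the CuSO4·5H2O:H2O mole ratio is 1:5, so n(H2O) = 0.85067 × 5/1 = 4.2534 mol.
Mass of H2O = 4.2534 mol × 18.016 g/mol = 76.629 g.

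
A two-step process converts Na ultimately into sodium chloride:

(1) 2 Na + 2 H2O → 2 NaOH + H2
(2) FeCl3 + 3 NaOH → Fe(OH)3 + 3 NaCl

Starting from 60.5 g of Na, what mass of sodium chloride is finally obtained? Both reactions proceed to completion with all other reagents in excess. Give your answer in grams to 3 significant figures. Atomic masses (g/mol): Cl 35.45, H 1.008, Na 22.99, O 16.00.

154 g

M(Na) = 22.99 g/mol.
M(NaCl) = 22.99 + 35.45 = 58.44 g/mol.
n(Na) = 60.50 / 22.99 = 2.632 mol.
Step 1 gives a 2:2 ratio of Na to NaOH, so n(NaOH) = 2.632 mol.
In step 2 the NaOH:NaCl ratio is 3:3, so n(NaCl) = 2.632 mol.
Mass of NaCl = 2.632 × 58.44 = 153.8 g.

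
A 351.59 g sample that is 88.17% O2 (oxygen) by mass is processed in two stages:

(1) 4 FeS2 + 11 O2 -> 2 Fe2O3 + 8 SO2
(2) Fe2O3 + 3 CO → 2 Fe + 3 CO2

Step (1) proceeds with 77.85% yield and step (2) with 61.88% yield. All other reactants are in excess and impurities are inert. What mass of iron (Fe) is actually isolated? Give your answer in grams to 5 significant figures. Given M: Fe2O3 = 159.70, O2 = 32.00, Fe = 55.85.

Pure O2 = 351.59 × 0.8817 = 309.997 g.
n(O2) = 309.997 / 32.00 = 9.68740 mol.
Step 1 (O2:Fe2O3 = 11:2): theoretical n(Fe2O3) = 1.76135 mol; at 77.85% yield, n(Fe2O3) = 1.37121 mol.
Step 2 (Fe2O3:Fe = 1:2): theoretical n(Fe) = 2.74242 mol, so theoretical mass = 2.74242 × 55.85 = 153.164 g.
At 61.88% yield, actual mass of Fe = 153.164 × 0.6188 = 94.7778 g.

94.778 g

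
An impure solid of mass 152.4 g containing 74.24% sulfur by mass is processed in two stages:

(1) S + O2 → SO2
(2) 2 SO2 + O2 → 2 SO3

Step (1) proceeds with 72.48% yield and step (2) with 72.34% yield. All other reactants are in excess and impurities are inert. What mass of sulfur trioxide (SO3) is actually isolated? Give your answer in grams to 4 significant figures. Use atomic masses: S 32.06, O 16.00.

Pure S = 152.4 × 0.7424 = 113.14 g.
M(S) = 32.06 g/mol.
M(SO3) = 32.06 + 3(16.00) = 80.06 g/mol.
n(S) = 113.14 / 32.06 = 3.5291 mol.
Step 1 (S:SO2 = 1:1): theoretical n(SO2) = 3.5291 mol; at 72.48% yield, n(SO2) = 2.5579 mol.
Step 2 (SO2:SO3 = 2:2): theoretical n(SO3) = 2.5579 mol, so theoretical mass = 2.5579 × 80.06 = 204.78 g.
At 72.34% yield, actual mass of SO3 = 204.78 × 0.7234 = 148.14 g.

148.1 g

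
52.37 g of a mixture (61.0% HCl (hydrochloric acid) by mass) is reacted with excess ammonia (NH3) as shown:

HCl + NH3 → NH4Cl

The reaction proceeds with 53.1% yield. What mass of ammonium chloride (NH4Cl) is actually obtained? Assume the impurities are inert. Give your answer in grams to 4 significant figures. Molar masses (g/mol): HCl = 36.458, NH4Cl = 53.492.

Pure HCl available = 52.37 g × 0.610 = 31.946 g.
n(HCl) = 31.946 g / 36.458 g/mol = 0.87623 mol.
From the equation the HCl:NH4Cl mole ratio is 1:1, so n(NH4Cl) = 0.87623 × 1/1 = 0.87623 mol.
Mass of NH4Cl = 0.87623 mol × 53.492 g/mol = 46.871 g.
Actual mass collected = 46.871 g × 0.531 = 24.889 g.

24.89 g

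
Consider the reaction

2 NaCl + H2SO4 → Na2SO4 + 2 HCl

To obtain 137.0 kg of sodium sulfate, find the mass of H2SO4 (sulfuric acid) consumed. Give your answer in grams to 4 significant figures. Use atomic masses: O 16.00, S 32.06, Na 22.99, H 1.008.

94600 g

M(Na2SO4) = 2(22.99) + 32.06 + 4(16.00) = 142.04 g/mol.
M(H2SO4) = 2(1.008) + 32.06 + 4(16.00) = 98.076 g/mol.
Convert: 137.0 kg = 137000 g.
n(Na2SO4) = 137000 g / 142.04 g/mol = 964.52 mol.
From the equation the Na2SO4:H2SO4 mole ratio is 1:1, so n(H2SO4) = 964.52 × 1/1 = 964.52 mol.
Mass of H2SO4 = 964.52 mol × 98.076 g/mol = 94596 g.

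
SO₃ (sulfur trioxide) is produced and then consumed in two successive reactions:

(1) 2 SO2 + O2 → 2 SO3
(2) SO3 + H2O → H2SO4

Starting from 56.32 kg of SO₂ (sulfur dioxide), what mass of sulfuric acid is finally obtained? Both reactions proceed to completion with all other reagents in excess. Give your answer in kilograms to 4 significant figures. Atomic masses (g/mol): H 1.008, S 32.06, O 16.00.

86.23 kg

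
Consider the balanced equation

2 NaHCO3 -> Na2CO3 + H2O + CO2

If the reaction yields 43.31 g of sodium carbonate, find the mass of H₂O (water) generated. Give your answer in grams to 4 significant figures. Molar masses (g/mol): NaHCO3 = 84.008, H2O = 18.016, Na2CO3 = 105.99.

n(Na2CO3) = 43.310 g / 105.99 g/mol = 0.40862 mol.
From the equation the Na2CO3:H2O mole ratio is 1:1, so n(H2O) = 0.40862 × 1/1 = 0.40862 mol.
Mass of H2O = 0.40862 mol × 18.016 g/mol = 7.3618 g.

7.362 g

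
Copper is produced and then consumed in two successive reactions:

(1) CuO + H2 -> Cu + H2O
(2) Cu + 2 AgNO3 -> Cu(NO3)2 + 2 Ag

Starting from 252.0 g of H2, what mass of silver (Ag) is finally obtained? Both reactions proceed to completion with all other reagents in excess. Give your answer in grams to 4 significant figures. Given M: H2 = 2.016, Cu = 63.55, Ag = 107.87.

n(H2) = 252.00 / 2.016 = 125.00 mol.
Step 1 gives a 1:1 ratio of H2 to Cu, so n(Cu) = 125.00 mol.
In step 2 the Cu:Ag ratio is 1:2, so n(Ag) = 250.00 mol.
Mass of Ag = 250.00 × 107.87 = 26968 g.

26970 g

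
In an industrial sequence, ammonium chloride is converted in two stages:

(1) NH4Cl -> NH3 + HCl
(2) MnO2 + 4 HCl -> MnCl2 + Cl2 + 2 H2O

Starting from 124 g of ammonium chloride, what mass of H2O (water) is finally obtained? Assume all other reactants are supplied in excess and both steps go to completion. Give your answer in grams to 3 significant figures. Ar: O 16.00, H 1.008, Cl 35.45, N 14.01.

M(NH4Cl) = 14.01 + 4(1.008) + 35.45 = 53.492 g/mol.
M(H2O) = 2(1.008) + 16.00 = 18.016 g/mol.
n(NH4Cl) = 124.0 / 53.492 = 2.318 mol.
Step 1 gives a 1:1 ratio of NH4Cl to HCl, so n(HCl) = 2.318 mol.
In step 2 the HCl:H2O ratio is 4:2, so n(H2O) = 1.159 mol.
Mass of H2O = 1.159 × 18.016 = 20.88 g.

20.9 g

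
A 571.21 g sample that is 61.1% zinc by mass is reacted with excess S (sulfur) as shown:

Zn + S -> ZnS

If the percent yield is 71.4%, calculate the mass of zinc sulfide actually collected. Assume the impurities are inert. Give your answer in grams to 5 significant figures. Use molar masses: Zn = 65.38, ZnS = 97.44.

Pure Zn available = 571.21 g × 0.611 = 349.009 g.
n(Zn) = 349.009 g / 65.38 g/mol = 5.33817 mol.
From the equation the Zn:ZnS mole ratio is 1:1, so n(ZnS) = 5.33817 × 1/1 = 5.33817 mol.
Mass of ZnS = 5.33817 mol × 97.44 g/mol = 520.151 g.
Actual mass collected = 520.151 g × 0.714 = 371.388 g.

371.39 g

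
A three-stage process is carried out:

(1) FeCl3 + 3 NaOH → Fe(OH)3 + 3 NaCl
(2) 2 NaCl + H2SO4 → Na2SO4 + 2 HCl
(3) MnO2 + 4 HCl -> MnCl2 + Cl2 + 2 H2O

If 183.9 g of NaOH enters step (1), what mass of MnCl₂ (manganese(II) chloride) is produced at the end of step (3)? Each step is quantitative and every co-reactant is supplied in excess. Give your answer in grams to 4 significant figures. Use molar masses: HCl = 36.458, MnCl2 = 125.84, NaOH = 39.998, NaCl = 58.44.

144.6 g

n(NaOH) = 183.9 / 39.998 = 4.5977 mol.
Reaction (1): NaOH→NaCl ratio 3:3 ⇒ n(NaCl) = 4.5977 mol.
Reaction (2): NaCl→HCl ratio 2:2 ⇒ n(HCl) = 4.5977 mol.
Reaction (3): HCl→MnCl2 ratio 4:1 ⇒ n(MnCl2) = 1.1494 mol.
Mass of MnCl2 = 1.1494 × 125.84 = 144.64 g.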